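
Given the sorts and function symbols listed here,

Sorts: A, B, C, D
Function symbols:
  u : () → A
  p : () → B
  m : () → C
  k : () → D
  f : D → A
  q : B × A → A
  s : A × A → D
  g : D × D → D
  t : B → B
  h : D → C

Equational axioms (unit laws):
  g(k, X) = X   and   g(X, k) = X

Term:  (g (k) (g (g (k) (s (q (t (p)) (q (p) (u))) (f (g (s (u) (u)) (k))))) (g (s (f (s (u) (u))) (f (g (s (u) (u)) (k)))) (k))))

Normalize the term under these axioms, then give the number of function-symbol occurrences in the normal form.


size = 21

1. (g (k) (g (g (k) (s (q (t (p)) (q (p) (u))) (f (g (s (u) (u)) (k))))) (g (s (f (s (u) (u))) (f (g (s (u) (u)) (k)))) (k))))  →  (g (g (k) (s (q (t (p)) (q (p) (u))) (f (g (s (u) (u)) (k))))) (g (s (f (s (u) (u))) (f (g (s (u) (u)) (k)))) (k)))
2. (g (g (k) (s (q (t (p)) (q (p) (u))) (f (g (s (u) (u)) (k))))) (g (s (f (s (u) (u))) (f (g (s (u) (u)) (k)))) (k)))  →  (g (s (q (t (p)) (q (p) (u))) (f (g (s (u) (u)) (k)))) (g (s (f (s (u) (u))) (f (g (s (u) (u)) (k)))) (k)))
3. (g (s (q (t (p)) (q (p) (u))) (f (g (s (u) (u)) (k)))) (g (s (f (s (u) (u))) (f (g (s (u) (u)) (k)))) (k)))  →  (g (s (q (t (p)) (q (p) (u))) (f (s (u) (u)))) (g (s (f (s (u) (u))) (f (g (s (u) (u)) (k)))) (k)))
4. (g (s (q (t (p)) (q (p) (u))) (f (s (u) (u)))) (g (s (f (s (u) (u))) (f (g (s (u) (u)) (k)))) (k)))  →  (g (s (q (t (p)) (q (p) (u))) (f (s (u) (u)))) (s (f (s (u) (u))) (f (g (s (u) (u)) (k)))))
5. (g (s (q (t (p)) (q (p) (u))) (f (s (u) (u)))) (s (f (s (u) (u))) (f (g (s (u) (u)) (k)))))  →  (g (s (q (t (p)) (q (p) (u))) (f (s (u) (u)))) (s (f (s (u) (u))) (f (s (u) (u)))))
normal form: (g (s (q (t (p)) (q (p) (u))) (f (s (u) (u)))) (s (f (s (u) (u))) (f (s (u) (u)))))


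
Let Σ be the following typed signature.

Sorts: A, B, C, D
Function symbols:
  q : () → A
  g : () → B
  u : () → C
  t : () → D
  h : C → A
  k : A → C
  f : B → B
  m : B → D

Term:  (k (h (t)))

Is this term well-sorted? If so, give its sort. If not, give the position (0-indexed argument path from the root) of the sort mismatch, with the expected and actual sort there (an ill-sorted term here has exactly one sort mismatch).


    (t) : D
  (h (t)) : ✗ arg 0 at [0, 0] has sort D, expected C

ill-sorted at position [0, 0]: expected C, got D


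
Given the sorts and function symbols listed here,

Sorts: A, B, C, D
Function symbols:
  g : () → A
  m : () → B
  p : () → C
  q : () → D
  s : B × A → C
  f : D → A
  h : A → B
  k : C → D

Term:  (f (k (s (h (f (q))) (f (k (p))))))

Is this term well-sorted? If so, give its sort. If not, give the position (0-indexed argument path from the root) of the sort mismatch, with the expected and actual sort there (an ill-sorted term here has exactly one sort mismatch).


well-sorted; sort = A

          (q) : D
        (f (q)) : A
      (h (f (q))) : B
          (p) : C
        (k (p)) : D
      (f (k (p))) : A
    (s (h (f (q))) (f (k (p)))) : C
  (k (s (h (f (q))) (f (k (p))))) : D
(f (k (s (h (f (q))) (f (k (p)))))) : A


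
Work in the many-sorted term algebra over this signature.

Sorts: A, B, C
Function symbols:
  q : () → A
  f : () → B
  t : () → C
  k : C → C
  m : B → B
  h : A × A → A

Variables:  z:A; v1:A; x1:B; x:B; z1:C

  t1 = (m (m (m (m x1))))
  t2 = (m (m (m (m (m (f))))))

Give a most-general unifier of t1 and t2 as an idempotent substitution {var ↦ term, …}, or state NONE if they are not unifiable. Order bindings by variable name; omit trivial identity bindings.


{x1 ↦ (m (f))}


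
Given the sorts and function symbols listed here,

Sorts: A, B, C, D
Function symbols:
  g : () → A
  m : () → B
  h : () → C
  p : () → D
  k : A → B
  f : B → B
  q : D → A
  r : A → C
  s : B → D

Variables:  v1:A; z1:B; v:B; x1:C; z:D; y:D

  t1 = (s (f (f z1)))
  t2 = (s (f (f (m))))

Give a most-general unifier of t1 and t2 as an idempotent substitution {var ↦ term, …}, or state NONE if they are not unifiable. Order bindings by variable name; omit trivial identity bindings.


{z1 ↦ (m)}


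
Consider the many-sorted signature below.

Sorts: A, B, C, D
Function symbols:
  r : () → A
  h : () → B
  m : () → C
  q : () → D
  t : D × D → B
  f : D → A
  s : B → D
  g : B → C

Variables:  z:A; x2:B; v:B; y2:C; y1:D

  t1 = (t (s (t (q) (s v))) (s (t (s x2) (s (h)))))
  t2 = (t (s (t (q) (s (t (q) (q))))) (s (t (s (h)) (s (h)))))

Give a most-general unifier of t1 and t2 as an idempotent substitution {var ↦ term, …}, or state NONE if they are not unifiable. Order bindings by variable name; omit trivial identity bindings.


{v ↦ (t (q) (q)), x2 ↦ (h)}


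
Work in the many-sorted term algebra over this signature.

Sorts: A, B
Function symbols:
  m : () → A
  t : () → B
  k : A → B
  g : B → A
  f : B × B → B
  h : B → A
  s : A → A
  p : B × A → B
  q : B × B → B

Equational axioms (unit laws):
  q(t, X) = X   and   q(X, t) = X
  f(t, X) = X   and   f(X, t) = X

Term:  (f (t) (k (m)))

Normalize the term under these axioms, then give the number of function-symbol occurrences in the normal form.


1. (f (t) (k (m)))  →  (k (m))
normal form: (k (m))

size = 2


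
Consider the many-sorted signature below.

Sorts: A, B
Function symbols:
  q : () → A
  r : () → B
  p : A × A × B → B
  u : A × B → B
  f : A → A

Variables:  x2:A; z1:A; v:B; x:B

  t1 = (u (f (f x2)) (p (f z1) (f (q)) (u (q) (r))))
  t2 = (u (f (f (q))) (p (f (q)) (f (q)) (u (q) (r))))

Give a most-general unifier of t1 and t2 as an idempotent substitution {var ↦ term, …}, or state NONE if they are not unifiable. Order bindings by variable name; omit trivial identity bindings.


{x2 ↦ (q), z1 ↦ (q)}


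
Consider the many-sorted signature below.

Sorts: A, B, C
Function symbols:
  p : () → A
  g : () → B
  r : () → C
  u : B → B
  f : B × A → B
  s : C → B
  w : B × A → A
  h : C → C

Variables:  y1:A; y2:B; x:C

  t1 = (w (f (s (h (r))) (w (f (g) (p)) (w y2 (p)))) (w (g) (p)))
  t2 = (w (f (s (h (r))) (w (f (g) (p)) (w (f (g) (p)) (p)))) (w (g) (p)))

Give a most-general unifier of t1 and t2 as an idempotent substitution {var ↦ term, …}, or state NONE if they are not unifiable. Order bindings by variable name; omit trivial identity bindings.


{y2 ↦ (f (g) (p))}


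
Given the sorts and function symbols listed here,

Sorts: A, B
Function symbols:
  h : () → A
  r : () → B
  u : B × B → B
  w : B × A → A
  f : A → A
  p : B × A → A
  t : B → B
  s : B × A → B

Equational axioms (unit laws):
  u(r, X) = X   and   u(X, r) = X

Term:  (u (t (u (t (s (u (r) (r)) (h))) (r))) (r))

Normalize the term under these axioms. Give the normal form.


normal form = (t (t (s (r) (h))))

1. (u (t (u (t (s (u (r) (r)) (h))) (r))) (r))  →  (t (u (t (s (u (r) (r)) (h))) (r)))
2. (t (u (t (s (u (r) (r)) (h))) (r)))  →  (t (t (s (u (r) (r)) (h))))
3. (t (t (s (u (r) (r)) (h))))  →  (t (t (s (r) (h))))


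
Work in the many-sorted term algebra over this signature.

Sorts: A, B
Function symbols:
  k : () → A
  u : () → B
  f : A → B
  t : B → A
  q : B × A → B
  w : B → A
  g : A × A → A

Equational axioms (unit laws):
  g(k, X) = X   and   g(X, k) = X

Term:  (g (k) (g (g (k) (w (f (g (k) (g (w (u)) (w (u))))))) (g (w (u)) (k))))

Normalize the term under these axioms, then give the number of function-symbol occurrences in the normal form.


size = 10

1. (g (k) (g (g (k) (w (f (g (k) (g (w (u)) (w (u))))))) (g (w (u)) (k))))  →  (g (g (k) (w (f (g (k) (g (w (u)) (w (u))))))) (g (w (u)) (k)))
2. (g (g (k) (w (f (g (k) (g (w (u)) (w (u))))))) (g (w (u)) (k)))  →  (g (w (f (g (k) (g (w (u)) (w (u)))))) (g (w (u)) (k)))
3. (g (w (f (g (k) (g (w (u)) (w (u)))))) (g (w (u)) (k)))  →  (g (w (f (g (w (u)) (w (u))))) (g (w (u)) (k)))
4. (g (w (f (g (w (u)) (w (u))))) (g (w (u)) (k)))  →  (g (w (f (g (w (u)) (w (u))))) (w (u)))
normal form: (g (w (f (g (w (u)) (w (u))))) (w (u)))


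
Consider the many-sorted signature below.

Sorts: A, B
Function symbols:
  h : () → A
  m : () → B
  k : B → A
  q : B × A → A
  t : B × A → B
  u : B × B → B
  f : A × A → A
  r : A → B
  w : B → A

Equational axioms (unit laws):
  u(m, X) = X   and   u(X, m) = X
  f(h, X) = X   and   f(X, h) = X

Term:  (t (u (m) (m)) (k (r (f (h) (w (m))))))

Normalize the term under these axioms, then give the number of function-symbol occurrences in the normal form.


size = 6

1. (t (u (m) (m)) (k (r (f (h) (w (m))))))  →  (t (m) (k (r (f (h) (w (m))))))
2. (t (m) (k (r (f (h) (w (m))))))  →  (t (m) (k (r (w (m)))))
normal form: (t (m) (k (r (w (m)))))


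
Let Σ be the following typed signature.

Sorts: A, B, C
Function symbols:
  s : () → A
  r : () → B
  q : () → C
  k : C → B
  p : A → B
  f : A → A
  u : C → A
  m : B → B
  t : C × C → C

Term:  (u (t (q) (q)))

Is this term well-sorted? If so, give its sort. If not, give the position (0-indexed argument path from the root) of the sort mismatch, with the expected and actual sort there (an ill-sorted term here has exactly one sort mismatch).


well-sorted; sort = A

    (q) : C
    (q) : C
  (t (q) (q)) : C
(u (t (q) (q))) : A


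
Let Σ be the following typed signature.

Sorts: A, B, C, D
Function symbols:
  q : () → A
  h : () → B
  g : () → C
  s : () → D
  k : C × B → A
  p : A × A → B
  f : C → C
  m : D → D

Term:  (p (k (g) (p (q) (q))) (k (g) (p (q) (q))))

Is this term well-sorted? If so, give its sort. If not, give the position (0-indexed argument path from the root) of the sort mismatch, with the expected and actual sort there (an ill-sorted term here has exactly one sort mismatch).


    (g) : C
      (q) : A
      (q) : A
    (p (q) (q)) : B
  (k (g) (p (q) (q))) : A
    (g) : C
      (q) : A
      (q) : A
    (p (q) (q)) : B
  (k (g) (p (q) (q))) : A
(p (k (g) (p (q) (q))) (k (g) (p (q) (q)))) : B

well-sorted; sort = B


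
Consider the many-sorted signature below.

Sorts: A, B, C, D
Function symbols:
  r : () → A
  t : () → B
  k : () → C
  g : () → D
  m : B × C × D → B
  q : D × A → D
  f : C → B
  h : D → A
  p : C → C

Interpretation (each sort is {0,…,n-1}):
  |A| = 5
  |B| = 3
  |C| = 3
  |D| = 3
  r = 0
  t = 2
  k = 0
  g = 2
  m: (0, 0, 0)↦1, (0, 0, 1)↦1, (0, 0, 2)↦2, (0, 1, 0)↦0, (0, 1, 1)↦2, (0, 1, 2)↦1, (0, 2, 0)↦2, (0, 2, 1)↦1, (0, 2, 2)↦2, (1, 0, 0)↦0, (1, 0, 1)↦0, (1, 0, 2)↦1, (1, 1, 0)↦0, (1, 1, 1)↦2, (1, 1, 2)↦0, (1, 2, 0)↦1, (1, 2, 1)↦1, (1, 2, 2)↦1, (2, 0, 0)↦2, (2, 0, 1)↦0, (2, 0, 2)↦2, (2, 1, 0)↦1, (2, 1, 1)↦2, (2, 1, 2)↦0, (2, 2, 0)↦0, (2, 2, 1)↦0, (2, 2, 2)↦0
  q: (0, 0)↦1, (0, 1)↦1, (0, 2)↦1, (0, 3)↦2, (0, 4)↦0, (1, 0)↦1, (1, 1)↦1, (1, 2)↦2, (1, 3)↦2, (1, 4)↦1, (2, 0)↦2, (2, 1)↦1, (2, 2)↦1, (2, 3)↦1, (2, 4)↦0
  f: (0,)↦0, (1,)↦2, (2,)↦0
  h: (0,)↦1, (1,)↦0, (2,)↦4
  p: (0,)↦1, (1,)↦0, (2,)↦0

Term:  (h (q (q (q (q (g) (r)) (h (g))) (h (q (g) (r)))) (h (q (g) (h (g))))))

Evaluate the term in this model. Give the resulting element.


value = 0

  g = 2
  r = 0
  (q (g) (r)) = q(2, 0) = 2
  g = 2
  (h (g)) = h(2,) = 4
  (q (q (g) (r)) (h (g))) = q(2, 4) = 0
  g = 2
  r = 0
  (q (g) (r)) = q(2, 0) = 2
  (h (q (g) (r))) = h(2,) = 4
  (q (q (q (g) (r)) (h (g))) (h (q (g) (r)))) = q(0, 4) = 0
  g = 2
  g = 2
  (h (g)) = h(2,) = 4
  (q (g) (h (g))) = q(2, 4) = 0
  (h (q (g) (h (g)))) = h(0,) = 1
  (q (q (q (q (g) (r)) (h (g))) (h (q (g) (r)))) (h (q (g) (h (g))))) = q(0, 1) = 1
  (h (q (q (q (q (g) (r)) (h (g))) (h (q (g) (r)))) (h (q (g) (h (g)))))) = h(1,) = 0


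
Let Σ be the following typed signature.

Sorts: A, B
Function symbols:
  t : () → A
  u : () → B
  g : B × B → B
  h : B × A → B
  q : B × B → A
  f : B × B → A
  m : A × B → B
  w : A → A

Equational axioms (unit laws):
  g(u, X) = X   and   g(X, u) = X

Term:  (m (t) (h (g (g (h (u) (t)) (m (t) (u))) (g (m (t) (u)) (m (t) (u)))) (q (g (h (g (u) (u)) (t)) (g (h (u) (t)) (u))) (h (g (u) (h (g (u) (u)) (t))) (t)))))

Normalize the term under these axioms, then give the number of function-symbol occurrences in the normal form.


size = 31

1. (m (t) (h (g (g (h (u) (t)) (m (t) (u))) (g (m (t) (u)) (m (t) (u)))) (q (g (h (g (u) (u)) (t)) (g (h (u) (t)) (u))) (h (g (u) (h (g (u) (u)) (t))) (t)))))  →  (m (t) (h (g (g (h (u) (t)) (m (t) (u))) (g (m (t) (u)) (m (t) (u)))) (q (g (h (u) (t)) (g (h (u) (t)) (u))) (h (g (u) (h (g (u) (u)) (t))) (t)))))
2. (m (t) (h (g (g (h (u) (t)) (m (t) (u))) (g (m (t) (u)) (m (t) (u)))) (q (g (h (u) (t)) (g (h (u) (t)) (u))) (h (g (u) (h (g (u) (u)) (t))) (t)))))  →  (m (t) (h (g (g (h (u) (t)) (m (t) (u))) (g (m (t) (u)) (m (t) (u)))) (q (g (h (u) (t)) (h (u) (t))) (h (g (u) (h (g (u) (u)) (t))) (t)))))
3. (m (t) (h (g (g (h (u) (t)) (m (t) (u))) (g (m (t) (u)) (m (t) (u)))) (q (g (h (u) (t)) (h (u) (t))) (h (g (u) (h (g (u) (u)) (t))) (t)))))  →  (m (t) (h (g (g (h (u) (t)) (m (t) (u))) (g (m (t) (u)) (m (t) (u)))) (q (g (h (u) (t)) (h (u) (t))) (h (h (g (u) (u)) (t)) (t)))))
4. (m (t) (h (g (g (h (u) (t)) (m (t) (u))) (g (m (t) (u)) (m (t) (u)))) (q (g (h (u) (t)) (h (u) (t))) (h (h (g (u) (u)) (t)) (t)))))  →  (m (t) (h (g (g (h (u) (t)) (m (t) (u))) (g (m (t) (u)) (m (t) (u)))) (q (g (h (u) (t)) (h (u) (t))) (h (h (u) (t)) (t)))))
normal form: (m (t) (h (g (g (h (u) (t)) (m (t) (u))) (g (m (t) (u)) (m (t) (u)))) (q (g (h (u) (t)) (h (u) (t))) (h (h (u) (t)) (t)))))


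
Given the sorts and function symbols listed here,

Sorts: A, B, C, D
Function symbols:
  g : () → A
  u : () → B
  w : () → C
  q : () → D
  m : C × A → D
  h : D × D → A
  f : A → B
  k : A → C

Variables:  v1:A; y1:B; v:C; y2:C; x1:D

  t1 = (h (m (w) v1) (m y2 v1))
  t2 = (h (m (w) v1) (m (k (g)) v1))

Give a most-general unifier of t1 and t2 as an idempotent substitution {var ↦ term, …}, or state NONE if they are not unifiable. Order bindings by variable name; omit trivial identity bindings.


{y2 ↦ (k (g))}


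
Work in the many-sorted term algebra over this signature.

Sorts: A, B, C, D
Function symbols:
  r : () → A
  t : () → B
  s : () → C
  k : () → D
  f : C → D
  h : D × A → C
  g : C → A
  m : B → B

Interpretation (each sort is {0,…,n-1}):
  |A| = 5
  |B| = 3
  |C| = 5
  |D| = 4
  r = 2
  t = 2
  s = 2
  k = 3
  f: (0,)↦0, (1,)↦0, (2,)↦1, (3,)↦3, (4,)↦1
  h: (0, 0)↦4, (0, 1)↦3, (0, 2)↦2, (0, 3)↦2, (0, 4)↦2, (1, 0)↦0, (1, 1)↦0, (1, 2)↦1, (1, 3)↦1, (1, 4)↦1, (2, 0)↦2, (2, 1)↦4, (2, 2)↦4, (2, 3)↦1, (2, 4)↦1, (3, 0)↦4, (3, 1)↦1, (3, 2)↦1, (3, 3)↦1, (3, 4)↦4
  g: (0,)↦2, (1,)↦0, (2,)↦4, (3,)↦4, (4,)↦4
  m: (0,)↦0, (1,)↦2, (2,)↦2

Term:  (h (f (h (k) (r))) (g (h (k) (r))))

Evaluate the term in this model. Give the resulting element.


value = 4

  k = 3
  r = 2
  (h (k) (r)) = h(3, 2) = 1
  (f (h (k) (r))) = f(1,) = 0
  k = 3
  r = 2
  (h (k) (r)) = h(3, 2) = 1
  (g (h (k) (r))) = g(1,) = 0
  (h (f (h (k) (r))) (g (h (k) (r)))) = h(0, 0) = 4


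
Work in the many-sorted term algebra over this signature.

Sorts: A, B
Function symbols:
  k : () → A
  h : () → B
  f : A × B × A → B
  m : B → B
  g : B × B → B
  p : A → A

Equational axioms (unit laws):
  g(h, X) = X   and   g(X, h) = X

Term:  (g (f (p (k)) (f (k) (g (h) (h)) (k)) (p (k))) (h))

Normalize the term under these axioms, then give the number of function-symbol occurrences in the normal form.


1. (g (f (p (k)) (f (k) (g (h) (h)) (k)) (p (k))) (h))  →  (f (p (k)) (f (k) (g (h) (h)) (k)) (p (k)))
2. (f (p (k)) (f (k) (g (h) (h)) (k)) (p (k)))  →  (f (p (k)) (f (k) (h) (k)) (p (k)))
normal form: (f (p (k)) (f (k) (h) (k)) (p (k)))

size = 9


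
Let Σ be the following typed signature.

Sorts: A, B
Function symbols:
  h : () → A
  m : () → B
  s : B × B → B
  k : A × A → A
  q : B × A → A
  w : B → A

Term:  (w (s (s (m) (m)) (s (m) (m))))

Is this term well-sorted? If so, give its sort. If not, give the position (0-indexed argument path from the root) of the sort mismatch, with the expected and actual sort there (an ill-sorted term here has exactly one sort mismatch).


well-sorted; sort = A

      (m) : B
      (m) : B
    (s (m) (m)) : B
      (m) : B
      (m) : B
    (s (m) (m)) : B
  (s (s (m) (m)) (s (m) (m))) : B
(w (s (s (m) (m)) (s (m) (m)))) : A


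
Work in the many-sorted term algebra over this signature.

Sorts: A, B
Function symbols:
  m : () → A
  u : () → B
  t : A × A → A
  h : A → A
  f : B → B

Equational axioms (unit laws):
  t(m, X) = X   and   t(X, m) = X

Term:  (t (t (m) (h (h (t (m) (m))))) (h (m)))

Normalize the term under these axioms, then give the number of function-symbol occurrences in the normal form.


size = 6

1. (t (t (m) (h (h (t (m) (m))))) (h (m)))  →  (t (h (h (t (m) (m)))) (h (m)))
2. (t (h (h (t (m) (m)))) (h (m)))  →  (t (h (h (m))) (h (m)))
normal form: (t (h (h (m))) (h (m)))


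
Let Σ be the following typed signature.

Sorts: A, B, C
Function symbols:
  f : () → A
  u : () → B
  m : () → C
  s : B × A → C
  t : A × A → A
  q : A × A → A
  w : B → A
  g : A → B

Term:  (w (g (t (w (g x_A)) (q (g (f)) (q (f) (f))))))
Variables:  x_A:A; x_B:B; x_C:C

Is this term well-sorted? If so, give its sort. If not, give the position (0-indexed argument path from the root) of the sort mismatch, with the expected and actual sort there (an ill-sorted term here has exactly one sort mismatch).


ill-sorted at position [0, 0, 1, 0]: expected A, got B

          x_A : A
        (g x_A) : B
      (w (g x_A)) : A
          (f) : A
        (g (f)) : B
          (f) : A
          (f) : A
        (q (f) (f)) : A
      (q (g (f)) (q (f) (f))) : ✗ arg 0 at [0, 0, 1, 0] has sort B, expected A


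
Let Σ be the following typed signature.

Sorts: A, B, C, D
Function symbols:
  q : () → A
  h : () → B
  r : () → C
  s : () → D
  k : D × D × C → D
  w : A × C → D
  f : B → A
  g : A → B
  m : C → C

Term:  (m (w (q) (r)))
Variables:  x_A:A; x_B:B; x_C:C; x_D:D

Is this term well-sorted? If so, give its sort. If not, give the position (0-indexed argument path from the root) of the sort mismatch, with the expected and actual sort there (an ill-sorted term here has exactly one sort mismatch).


ill-sorted at position [0]: expected C, got D

    (q) : A
    (r) : C
  (w (q) (r)) : D
(m (w (q) (r))) : ✗ arg 0 at [0] has sort D, expected C


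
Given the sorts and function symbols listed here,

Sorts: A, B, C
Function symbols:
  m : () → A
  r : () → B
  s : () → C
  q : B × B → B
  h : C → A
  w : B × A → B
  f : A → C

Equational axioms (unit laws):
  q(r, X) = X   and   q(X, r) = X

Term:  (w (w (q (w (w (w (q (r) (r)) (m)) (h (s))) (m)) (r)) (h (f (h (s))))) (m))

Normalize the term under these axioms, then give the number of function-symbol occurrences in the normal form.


size = 15

1. (w (w (q (w (w (w (q (r) (r)) (m)) (h (s))) (m)) (r)) (h (f (h (s))))) (m))  →  (w (w (w (w (w (q (r) (r)) (m)) (h (s))) (m)) (h (f (h (s))))) (m))
2. (w (w (w (w (w (q (r) (r)) (m)) (h (s))) (m)) (h (f (h (s))))) (m))  →  (w (w (w (w (w (r) (m)) (h (s))) (m)) (h (f (h (s))))) (m))
normal form: (w (w (w (w (w (r) (m)) (h (s))) (m)) (h (f (h (s))))) (m))


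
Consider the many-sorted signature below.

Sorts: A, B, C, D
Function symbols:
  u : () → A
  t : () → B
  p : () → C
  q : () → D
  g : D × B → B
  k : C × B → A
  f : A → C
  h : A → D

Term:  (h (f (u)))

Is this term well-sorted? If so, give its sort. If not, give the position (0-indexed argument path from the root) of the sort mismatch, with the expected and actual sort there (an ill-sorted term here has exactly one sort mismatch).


    (u) : A
  (f (u)) : C
(h (f (u))) : ✗ arg 0 at [0] has sort C, expected A

ill-sorted at position [0]: expected A, got C


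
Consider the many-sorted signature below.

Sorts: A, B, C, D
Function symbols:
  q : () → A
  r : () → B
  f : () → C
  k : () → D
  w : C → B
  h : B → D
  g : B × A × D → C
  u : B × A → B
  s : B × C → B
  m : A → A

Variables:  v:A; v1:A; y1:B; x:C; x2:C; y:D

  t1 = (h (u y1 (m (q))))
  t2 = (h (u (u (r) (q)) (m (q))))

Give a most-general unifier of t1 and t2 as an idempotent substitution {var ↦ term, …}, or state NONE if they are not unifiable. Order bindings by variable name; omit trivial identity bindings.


{y1 ↦ (u (r) (q))}


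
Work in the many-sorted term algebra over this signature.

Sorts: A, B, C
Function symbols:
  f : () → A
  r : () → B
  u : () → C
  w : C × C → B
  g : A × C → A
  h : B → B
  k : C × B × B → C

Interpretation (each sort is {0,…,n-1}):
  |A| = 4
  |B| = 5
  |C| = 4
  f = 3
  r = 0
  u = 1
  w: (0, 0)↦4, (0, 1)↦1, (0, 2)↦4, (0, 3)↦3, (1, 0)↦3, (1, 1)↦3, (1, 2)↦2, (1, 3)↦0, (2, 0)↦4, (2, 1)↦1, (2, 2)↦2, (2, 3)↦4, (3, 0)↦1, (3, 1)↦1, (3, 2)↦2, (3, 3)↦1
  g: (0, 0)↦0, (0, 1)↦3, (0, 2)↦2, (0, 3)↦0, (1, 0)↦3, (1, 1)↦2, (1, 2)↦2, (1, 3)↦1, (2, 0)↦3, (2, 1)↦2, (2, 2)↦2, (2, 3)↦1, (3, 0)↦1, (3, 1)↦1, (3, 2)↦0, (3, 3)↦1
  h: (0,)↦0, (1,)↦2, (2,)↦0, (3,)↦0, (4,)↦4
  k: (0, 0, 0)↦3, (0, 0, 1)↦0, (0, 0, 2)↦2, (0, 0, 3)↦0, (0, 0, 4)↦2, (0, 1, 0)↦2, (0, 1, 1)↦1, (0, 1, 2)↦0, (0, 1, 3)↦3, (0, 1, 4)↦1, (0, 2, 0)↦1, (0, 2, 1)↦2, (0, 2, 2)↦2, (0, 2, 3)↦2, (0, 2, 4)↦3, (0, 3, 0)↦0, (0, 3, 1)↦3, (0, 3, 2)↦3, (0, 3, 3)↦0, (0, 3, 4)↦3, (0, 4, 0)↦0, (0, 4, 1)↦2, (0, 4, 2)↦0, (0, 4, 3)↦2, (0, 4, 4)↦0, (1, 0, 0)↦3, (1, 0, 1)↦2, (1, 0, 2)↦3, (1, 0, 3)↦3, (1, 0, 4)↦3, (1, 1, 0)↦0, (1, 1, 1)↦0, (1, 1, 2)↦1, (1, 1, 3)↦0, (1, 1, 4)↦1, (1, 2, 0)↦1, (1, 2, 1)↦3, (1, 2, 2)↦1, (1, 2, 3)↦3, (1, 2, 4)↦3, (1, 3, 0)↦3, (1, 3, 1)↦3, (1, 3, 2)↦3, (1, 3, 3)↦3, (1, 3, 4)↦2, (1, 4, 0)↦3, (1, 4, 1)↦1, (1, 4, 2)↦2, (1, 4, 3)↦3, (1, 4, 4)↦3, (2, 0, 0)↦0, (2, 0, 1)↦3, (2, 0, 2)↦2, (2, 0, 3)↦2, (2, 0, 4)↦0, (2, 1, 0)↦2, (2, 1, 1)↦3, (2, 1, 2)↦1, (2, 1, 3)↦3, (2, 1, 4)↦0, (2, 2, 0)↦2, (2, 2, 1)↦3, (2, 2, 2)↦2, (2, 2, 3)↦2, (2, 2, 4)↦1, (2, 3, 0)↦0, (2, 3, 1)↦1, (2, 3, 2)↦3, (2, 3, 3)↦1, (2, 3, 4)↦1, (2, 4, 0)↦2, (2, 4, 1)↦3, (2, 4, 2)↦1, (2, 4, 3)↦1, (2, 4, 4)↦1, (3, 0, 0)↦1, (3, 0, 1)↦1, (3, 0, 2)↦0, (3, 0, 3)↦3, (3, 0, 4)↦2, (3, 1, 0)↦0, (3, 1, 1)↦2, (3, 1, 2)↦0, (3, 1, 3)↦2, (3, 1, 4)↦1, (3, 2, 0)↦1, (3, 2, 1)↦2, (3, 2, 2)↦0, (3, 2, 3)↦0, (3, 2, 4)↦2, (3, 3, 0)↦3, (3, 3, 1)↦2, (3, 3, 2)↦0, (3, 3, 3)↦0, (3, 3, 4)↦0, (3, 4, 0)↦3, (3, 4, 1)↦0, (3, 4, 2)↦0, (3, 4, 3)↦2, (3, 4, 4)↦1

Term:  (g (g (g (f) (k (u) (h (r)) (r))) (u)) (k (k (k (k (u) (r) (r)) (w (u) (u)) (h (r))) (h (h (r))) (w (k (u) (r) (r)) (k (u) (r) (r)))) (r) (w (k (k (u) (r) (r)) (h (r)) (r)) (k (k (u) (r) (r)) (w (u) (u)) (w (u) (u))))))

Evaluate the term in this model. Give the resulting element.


  f = 3
  u = 1
  r = 0
  (h (r)) = h(0,) = 0
  r = 0
  (k (u) (h (r)) (r)) = k(1, 0, 0) = 3
  (g (f) (k (u) (h (r)) (r))) = g(3, 3) = 1
  u = 1
  (g (g (f) (k (u) (h (r)) (r))) (u)) = g(1, 1) = 2
  u = 1
  r = 0
  r = 0
  (k (u) (r) (r)) = k(1, 0, 0) = 3
  u = 1
  u = 1
  (w (u) (u)) = w(1, 1) = 3
  r = 0
  (h (r)) = h(0,) = 0
  (k (k (u) (r) (r)) (w (u) (u)) (h (r))) = k(3, 3, 0) = 3
  r = 0
  (h (r)) = h(0,) = 0
  (h (h (r))) = h(0,) = 0
  u = 1
  r = 0
  r = 0
  (k (u) (r) (r)) = k(1, 0, 0) = 3
  u = 1
  r = 0
  r = 0
  (k (u) (r) (r)) = k(1, 0, 0) = 3
  (w (k (u) (r) (r)) (k (u) (r) (r))) = w(3, 3) = 1
  (k (k (k (u) (r) (r)) (w (u) (u)) (h (r))) (h (h (r))) (w (k (u) (r) (r)) (k (u) (r) (r)))) = k(3, 0, 1) = 1
  r = 0
  u = 1
  r = 0
  r = 0
  (k (u) (r) (r)) = k(1, 0, 0) = 3
  r = 0
  (h (r)) = h(0,) = 0
  r = 0
  (k (k (u) (r) (r)) (h (r)) (r)) = k(3, 0, 0) = 1
  u = 1
  r = 0
  r = 0
  (k (u) (r) (r)) = k(1, 0, 0) = 3
  u = 1
  u = 1
  (w (u) (u)) = w(1, 1) = 3
  u = 1
  u = 1
  (w (u) (u)) = w(1, 1) = 3
  (k (k (u) (r) (r)) (w (u) (u)) (w (u) (u))) = k(3, 3, 3) = 0
  (w (k (k (u) (r) (r)) (h (r)) (r)) (k (k (u) (r) (r)) (w (u) (u)) (w (u) (u)))) = w(1, 0) = 3
  (k (k (k (k (u) (r) (r)) (w (u) (u)) (h (r))) (h (h (r))) (w (k (u) (r) (r)) (k (u) (r) (r)))) (r) (w (k (k (u) (r) (r)) (h (r)) (r)) (k (k (u) (r) (r)) (w (u) (u)) (w (u) (u))))) = k(1, 0, 3) = 3
  (g (g (g (f) (k (u) (h (r)) (r))) (u)) (k (k (k (k (u) (r) (r)) (w (u) (u)) (h (r))) (h (h (r))) (w (k (u) (r) (r)) (k (u) (r) (r)))) (r) (w (k (k (u) (r) (r)) (h (r)) (r)) (k (k (u) (r) (r)) (w (u) (u)) (w (u) (u)))))) = g(2, 3) = 1

value = 1


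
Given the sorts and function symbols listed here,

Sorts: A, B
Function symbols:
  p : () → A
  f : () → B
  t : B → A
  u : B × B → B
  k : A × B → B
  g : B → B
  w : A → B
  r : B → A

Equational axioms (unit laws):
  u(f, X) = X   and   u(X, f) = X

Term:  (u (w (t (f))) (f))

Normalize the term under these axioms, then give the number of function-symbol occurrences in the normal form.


size = 3

1. (u (w (t (f))) (f))  →  (w (t (f)))
normal form: (w (t (f)))


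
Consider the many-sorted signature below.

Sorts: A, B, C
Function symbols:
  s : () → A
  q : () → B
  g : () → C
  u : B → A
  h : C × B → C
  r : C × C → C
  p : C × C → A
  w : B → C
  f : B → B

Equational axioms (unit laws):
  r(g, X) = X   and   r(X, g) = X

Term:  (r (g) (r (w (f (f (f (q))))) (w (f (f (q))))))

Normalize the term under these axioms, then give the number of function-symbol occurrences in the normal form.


size = 10

1. (r (g) (r (w (f (f (f (q))))) (w (f (f (q))))))  →  (r (w (f (f (f (q))))) (w (f (f (q)))))
normal form: (r (w (f (f (f (q))))) (w (f (f (q)))))


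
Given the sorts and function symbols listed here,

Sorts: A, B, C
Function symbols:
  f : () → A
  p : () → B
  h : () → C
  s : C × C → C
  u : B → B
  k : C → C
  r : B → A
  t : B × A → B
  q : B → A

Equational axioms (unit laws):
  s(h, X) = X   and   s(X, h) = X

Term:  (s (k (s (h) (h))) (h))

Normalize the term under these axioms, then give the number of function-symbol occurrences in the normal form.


1. (s (k (s (h) (h))) (h))  →  (k (s (h) (h)))
2. (k (s (h) (h)))  →  (k (h))
normal form: (k (h))

size = 2


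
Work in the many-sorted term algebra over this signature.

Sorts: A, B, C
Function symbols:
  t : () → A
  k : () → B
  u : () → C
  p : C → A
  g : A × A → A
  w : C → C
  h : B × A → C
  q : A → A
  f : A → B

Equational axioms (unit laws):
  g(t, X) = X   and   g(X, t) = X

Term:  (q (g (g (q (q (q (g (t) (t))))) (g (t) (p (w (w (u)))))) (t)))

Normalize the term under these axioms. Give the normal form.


normal form = (q (g (q (q (q (t)))) (p (w (w (u))))))

1. (q (g (g (q (q (q (g (t) (t))))) (g (t) (p (w (w (u)))))) (t)))  →  (q (g (q (q (q (g (t) (t))))) (g (t) (p (w (w (u)))))))
2. (q (g (q (q (q (g (t) (t))))) (g (t) (p (w (w (u)))))))  →  (q (g (q (q (q (t)))) (g (t) (p (w (w (u)))))))
3. (q (g (q (q (q (t)))) (g (t) (p (w (w (u)))))))  →  (q (g (q (q (q (t)))) (p (w (w (u))))))


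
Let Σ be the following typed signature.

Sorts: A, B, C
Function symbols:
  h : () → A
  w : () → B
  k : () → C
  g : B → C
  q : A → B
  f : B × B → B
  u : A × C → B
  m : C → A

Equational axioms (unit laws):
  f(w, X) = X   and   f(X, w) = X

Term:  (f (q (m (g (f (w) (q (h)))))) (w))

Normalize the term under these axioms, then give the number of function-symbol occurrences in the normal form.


size = 5

1. (f (q (m (g (f (w) (q (h)))))) (w))  →  (q (m (g (f (w) (q (h))))))
2. (q (m (g (f (w) (q (h))))))  →  (q (m (g (q (h)))))
normal form: (q (m (g (q (h)))))


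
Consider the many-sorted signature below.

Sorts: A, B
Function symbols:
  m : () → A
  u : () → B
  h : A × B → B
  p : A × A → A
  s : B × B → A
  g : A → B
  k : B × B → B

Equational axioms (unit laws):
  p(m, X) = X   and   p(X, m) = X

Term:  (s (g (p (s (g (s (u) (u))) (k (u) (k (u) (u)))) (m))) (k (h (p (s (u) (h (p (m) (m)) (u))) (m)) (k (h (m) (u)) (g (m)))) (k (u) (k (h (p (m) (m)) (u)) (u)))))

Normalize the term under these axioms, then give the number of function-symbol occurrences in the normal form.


1. (s (g (p (s (g (s (u) (u))) (k (u) (k (u) (u)))) (m))) (k (h (p (s (u) (h (p (m) (m)) (u))) (m)) (k (h (m) (u)) (g (m)))) (k (u) (k (h (p (m) (m)) (u)) (u)))))  →  (s (g (s (g (s (u) (u))) (k (u) (k (u) (u))))) (k (h (p (s (u) (h (p (m) (m)) (u))) (m)) (k (h (m) (u)) (g (m)))) (k (u) (k (h (p (m) (m)) (u)) (u)))))
2. (s (g (s (g (s (u) (u))) (k (u) (k (u) (u))))) (k (h (p (s (u) (h (p (m) (m)) (u))) (m)) (k (h (m) (u)) (g (m)))) (k (u) (k (h (p (m) (m)) (u)) (u)))))  →  (s (g (s (g (s (u) (u))) (k (u) (k (u) (u))))) (k (h (s (u) (h (p (m) (m)) (u))) (k (h (m) (u)) (g (m)))) (k (u) (k (h (p (m) (m)) (u)) (u)))))
3. (s (g (s (g (s (u) (u))) (k (u) (k (u) (u))))) (k (h (s (u) (h (p (m) (m)) (u))) (k (h (m) (u)) (g (m)))) (k (u) (k (h (p (m) (m)) (u)) (u)))))  →  (s (g (s (g (s (u) (u))) (k (u) (k (u) (u))))) (k (h (s (u) (h (m) (u))) (k (h (m) (u)) (g (m)))) (k (u) (k (h (p (m) (m)) (u)) (u)))))
4. (s (g (s (g (s (u) (u))) (k (u) (k (u) (u))))) (k (h (s (u) (h (m) (u))) (k (h (m) (u)) (g (m)))) (k (u) (k (h (p (m) (m)) (u)) (u)))))  →  (s (g (s (g (s (u) (u))) (k (u) (k (u) (u))))) (k (h (s (u) (h (m) (u))) (k (h (m) (u)) (g (m)))) (k (u) (k (h (m) (u)) (u)))))
normal form: (s (g (s (g (s (u) (u))) (k (u) (k (u) (u))))) (k (h (s (u) (h (m) (u))) (k (h (m) (u)) (g (m)))) (k (u) (k (h (m) (u)) (u)))))

size = 32


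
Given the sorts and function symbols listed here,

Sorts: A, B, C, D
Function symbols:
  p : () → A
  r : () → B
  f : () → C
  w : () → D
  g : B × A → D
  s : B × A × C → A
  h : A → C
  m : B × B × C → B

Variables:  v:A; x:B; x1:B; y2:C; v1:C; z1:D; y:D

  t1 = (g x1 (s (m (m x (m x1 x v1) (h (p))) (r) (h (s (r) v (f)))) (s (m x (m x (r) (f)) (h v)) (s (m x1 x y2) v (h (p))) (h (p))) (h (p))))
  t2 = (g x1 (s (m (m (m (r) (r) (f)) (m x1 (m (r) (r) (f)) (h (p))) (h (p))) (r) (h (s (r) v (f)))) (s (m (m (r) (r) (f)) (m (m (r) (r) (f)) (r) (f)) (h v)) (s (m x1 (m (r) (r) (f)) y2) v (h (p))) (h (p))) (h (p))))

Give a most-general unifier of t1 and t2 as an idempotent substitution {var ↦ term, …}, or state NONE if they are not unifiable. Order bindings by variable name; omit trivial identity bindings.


{v1 ↦ (h (p)), x ↦ (m (r) (r) (f))}


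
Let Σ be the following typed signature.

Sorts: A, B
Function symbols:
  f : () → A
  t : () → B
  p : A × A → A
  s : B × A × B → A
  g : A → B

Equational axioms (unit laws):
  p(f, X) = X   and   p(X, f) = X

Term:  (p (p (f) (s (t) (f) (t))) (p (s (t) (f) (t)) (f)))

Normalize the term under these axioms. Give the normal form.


normal form = (p (s (t) (f) (t)) (s (t) (f) (t)))

1. (p (p (f) (s (t) (f) (t))) (p (s (t) (f) (t)) (f)))  →  (p (s (t) (f) (t)) (p (s (t) (f) (t)) (f)))
2. (p (s (t) (f) (t)) (p (s (t) (f) (t)) (f)))  →  (p (s (t) (f) (t)) (s (t) (f) (t)))


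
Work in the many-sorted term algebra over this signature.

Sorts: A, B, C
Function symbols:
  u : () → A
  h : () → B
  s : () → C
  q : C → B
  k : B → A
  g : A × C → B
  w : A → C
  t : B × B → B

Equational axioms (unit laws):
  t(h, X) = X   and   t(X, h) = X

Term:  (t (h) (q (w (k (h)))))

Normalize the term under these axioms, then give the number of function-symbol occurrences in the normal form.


size = 4

1. (t (h) (q (w (k (h)))))  →  (q (w (k (h))))
normal form: (q (w (k (h))))


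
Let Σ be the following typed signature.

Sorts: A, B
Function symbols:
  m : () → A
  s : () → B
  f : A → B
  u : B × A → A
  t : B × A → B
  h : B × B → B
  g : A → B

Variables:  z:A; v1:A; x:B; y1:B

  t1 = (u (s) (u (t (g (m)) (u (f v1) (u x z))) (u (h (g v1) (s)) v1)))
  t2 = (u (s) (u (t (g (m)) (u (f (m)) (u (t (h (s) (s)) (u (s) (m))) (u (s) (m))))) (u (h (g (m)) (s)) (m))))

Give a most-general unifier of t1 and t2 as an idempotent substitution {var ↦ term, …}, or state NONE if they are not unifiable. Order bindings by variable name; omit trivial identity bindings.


{v1 ↦ (m), x ↦ (t (h (s) (s)) (u (s) (m))), z ↦ (u (s) (m))}


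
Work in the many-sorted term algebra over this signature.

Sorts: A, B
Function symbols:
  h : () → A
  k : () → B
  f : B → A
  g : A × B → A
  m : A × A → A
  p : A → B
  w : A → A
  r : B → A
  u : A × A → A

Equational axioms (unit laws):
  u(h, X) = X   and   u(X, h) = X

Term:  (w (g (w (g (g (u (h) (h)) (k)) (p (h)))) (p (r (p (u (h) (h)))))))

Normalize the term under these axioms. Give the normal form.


normal form = (w (g (w (g (g (h) (k)) (p (h)))) (p (r (p (h))))))

1. (w (g (w (g (g (u (h) (h)) (k)) (p (h)))) (p (r (p (u (h) (h)))))))  →  (w (g (w (g (g (h) (k)) (p (h)))) (p (r (p (u (h) (h)))))))
2. (w (g (w (g (g (h) (k)) (p (h)))) (p (r (p (u (h) (h)))))))  →  (w (g (w (g (g (h) (k)) (p (h)))) (p (r (p (h))))))


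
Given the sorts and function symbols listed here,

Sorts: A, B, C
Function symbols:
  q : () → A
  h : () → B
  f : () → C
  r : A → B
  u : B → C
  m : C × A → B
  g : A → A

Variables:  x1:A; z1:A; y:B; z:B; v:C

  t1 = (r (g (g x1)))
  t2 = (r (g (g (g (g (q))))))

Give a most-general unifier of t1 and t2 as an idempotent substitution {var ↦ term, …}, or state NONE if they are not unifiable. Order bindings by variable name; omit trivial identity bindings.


{x1 ↦ (g (g (q)))}


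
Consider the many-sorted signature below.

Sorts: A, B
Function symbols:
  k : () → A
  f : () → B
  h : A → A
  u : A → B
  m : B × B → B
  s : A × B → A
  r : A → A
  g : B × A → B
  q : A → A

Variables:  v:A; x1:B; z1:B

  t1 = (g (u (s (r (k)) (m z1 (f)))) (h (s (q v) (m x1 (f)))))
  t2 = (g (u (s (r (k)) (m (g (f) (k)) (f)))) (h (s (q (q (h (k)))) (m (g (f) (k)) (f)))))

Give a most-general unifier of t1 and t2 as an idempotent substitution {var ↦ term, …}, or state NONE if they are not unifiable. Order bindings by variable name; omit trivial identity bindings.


{v ↦ (q (h (k))), x1 ↦ (g (f) (k)), z1 ↦ (g (f) (k))}


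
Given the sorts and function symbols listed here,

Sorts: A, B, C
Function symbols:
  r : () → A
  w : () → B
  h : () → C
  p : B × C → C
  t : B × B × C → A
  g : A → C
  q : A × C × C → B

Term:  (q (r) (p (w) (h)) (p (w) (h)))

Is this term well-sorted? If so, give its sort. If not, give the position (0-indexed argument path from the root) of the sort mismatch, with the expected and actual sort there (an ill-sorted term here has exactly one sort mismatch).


  (r) : A
    (w) : B
    (h) : C
  (p (w) (h)) : C
    (w) : B
    (h) : C
  (p (w) (h)) : C
(q (r) (p (w) (h)) (p (w) (h))) : B

well-sorted; sort = B


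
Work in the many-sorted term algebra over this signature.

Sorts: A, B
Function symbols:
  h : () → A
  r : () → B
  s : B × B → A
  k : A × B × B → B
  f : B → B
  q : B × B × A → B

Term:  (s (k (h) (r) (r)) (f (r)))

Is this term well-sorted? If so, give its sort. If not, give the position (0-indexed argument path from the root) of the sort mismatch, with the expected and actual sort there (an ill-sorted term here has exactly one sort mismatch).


well-sorted; sort = A

    (h) : A
    (r) : B
    (r) : B
  (k (h) (r) (r)) : B
    (r) : B
  (f (r)) : B
(s (k (h) (r) (r)) (f (r))) : A


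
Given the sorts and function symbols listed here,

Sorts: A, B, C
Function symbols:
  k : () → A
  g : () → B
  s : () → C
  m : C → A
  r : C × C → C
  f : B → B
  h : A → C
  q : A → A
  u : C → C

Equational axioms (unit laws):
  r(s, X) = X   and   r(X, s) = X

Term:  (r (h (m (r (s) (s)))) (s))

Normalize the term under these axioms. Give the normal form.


1. (r (h (m (r (s) (s)))) (s))  →  (h (m (r (s) (s))))
2. (h (m (r (s) (s))))  →  (h (m (s)))

normal form = (h (m (s)))


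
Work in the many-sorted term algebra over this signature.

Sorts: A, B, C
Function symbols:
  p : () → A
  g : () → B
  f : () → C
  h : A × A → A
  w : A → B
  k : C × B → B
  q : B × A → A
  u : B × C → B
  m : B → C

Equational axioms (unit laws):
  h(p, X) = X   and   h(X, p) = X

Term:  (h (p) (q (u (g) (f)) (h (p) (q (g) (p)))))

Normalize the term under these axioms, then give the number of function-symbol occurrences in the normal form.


size = 7

1. (h (p) (q (u (g) (f)) (h (p) (q (g) (p)))))  →  (q (u (g) (f)) (h (p) (q (g) (p))))
2. (q (u (g) (f)) (h (p) (q (g) (p))))  →  (q (u (g) (f)) (q (g) (p)))
normal form: (q (u (g) (f)) (q (g) (p)))


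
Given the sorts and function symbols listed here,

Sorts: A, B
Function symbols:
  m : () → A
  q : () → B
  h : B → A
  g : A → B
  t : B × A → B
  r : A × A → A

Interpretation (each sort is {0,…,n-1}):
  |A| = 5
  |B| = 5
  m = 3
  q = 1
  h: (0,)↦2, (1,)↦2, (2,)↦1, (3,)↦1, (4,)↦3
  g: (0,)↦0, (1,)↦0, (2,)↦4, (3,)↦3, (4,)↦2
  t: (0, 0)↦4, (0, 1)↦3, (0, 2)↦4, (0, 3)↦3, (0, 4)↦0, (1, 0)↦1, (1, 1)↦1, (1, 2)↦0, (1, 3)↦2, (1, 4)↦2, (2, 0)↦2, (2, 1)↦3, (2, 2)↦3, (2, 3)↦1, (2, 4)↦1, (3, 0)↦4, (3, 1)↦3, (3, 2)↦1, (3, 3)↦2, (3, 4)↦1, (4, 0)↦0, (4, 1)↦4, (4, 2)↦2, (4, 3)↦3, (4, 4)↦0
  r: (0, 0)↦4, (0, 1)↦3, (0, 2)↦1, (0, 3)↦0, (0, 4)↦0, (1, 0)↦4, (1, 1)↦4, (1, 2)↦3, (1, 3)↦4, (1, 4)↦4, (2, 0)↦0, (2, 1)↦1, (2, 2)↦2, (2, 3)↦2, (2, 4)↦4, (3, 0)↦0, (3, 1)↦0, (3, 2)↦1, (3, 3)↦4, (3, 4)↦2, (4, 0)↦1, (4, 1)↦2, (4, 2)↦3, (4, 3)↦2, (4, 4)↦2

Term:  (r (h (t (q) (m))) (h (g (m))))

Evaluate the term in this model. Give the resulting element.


  q = 1
  m = 3
  (t (q) (m)) = t(1, 3) = 2
  (h (t (q) (m))) = h(2,) = 1
  m = 3
  (g (m)) = g(3,) = 3
  (h (g (m))) = h(3,) = 1
  (r (h (t (q) (m))) (h (g (m)))) = r(1, 1) = 4

value = 4


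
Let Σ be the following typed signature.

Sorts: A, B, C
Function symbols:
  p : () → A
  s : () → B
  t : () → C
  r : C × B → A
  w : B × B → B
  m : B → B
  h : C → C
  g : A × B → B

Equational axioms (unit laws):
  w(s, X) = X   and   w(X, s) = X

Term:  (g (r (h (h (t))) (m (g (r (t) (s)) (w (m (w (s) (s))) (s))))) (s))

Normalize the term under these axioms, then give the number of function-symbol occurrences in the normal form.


size = 13

1. (g (r (h (h (t))) (m (g (r (t) (s)) (w (m (w (s) (s))) (s))))) (s))  →  (g (r (h (h (t))) (m (g (r (t) (s)) (m (w (s) (s)))))) (s))
2. (g (r (h (h (t))) (m (g (r (t) (s)) (m (w (s) (s)))))) (s))  →  (g (r (h (h (t))) (m (g (r (t) (s)) (m (s))))) (s))
normal form: (g (r (h (h (t))) (m (g (r (t) (s)) (m (s))))) (s))


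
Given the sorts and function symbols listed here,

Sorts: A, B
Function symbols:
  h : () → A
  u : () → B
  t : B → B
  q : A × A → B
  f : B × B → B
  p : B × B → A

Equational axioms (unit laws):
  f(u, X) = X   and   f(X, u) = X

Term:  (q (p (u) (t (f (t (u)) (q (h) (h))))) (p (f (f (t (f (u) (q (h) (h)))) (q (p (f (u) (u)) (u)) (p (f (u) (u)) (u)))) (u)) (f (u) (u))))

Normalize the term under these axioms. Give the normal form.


1. (q (p (u) (t (f (t (u)) (q (h) (h))))) (p (f (f (t (f (u) (q (h) (h)))) (q (p (f (u) (u)) (u)) (p (f (u) (u)) (u)))) (u)) (f (u) (u))))  →  (q (p (u) (t (f (t (u)) (q (h) (h))))) (p (f (t (f (u) (q (h) (h)))) (q (p (f (u) (u)) (u)) (p (f (u) (u)) (u)))) (f (u) (u))))
2. (q (p (u) (t (f (t (u)) (q (h) (h))))) (p (f (t (f (u) (q (h) (h)))) (q (p (f (u) (u)) (u)) (p (f (u) (u)) (u)))) (f (u) (u))))  →  (q (p (u) (t (f (t (u)) (q (h) (h))))) (p (f (t (q (h) (h))) (q (p (f (u) (u)) (u)) (p (f (u) (u)) (u)))) (f (u) (u))))
3. (q (p (u) (t (f (t (u)) (q (h) (h))))) (p (f (t (q (h) (h))) (q (p (f (u) (u)) (u)) (p (f (u) (u)) (u)))) (f (u) (u))))  →  (q (p (u) (t (f (t (u)) (q (h) (h))))) (p (f (t (q (h) (h))) (q (p (u) (u)) (p (f (u) (u)) (u)))) (f (u) (u))))
4. (q (p (u) (t (f (t (u)) (q (h) (h))))) (p (f (t (q (h) (h))) (q (p (u) (u)) (p (f (u) (u)) (u)))) (f (u) (u))))  →  (q (p (u) (t (f (t (u)) (q (h) (h))))) (p (f (t (q (h) (h))) (q (p (u) (u)) (p (u) (u)))) (f (u) (u))))
5. (q (p (u) (t (f (t (u)) (q (h) (h))))) (p (f (t (q (h) (h))) (q (p (u) (u)) (p (u) (u)))) (f (u) (u))))  →  (q (p (u) (t (f (t (u)) (q (h) (h))))) (p (f (t (q (h) (h))) (q (p (u) (u)) (p (u) (u)))) (u)))

normal form = (q (p (u) (t (f (t (u)) (q (h) (h))))) (p (f (t (q (h) (h))) (q (p (u) (u)) (p (u) (u)))) (u)))
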